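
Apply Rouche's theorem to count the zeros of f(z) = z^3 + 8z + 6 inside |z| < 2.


Step 1: On |z| = 2 the three terms have sizes |z^3| = 2^3 = 8, |8z| = 8*2 = 16, |6| = 6
Step 2: The dominant term is g(z) = 8z; let h(z) = z^3 + 6 so f = g + h
Step 3: On |z| = 2: |g| = 16 and |h| <= 8 + 6 = 14
Step 4: Since 16 > 14, |h| < |g| on |z| = 2, so by Rouche f has the same number of zeros as g inside |z| < 2
Step 5: g(z) = 8z has 1 zero (at the origin, multiplicity 1) inside |z| < 2. Answer = 1

1


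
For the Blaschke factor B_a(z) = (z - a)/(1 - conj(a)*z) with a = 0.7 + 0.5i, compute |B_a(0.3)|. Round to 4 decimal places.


Step 1: Numerator z0 - a = 0.3 - (0.7 + 0.5i) = -0.4 - 0.5i
Step 2: Denominator 1 - conj(a)*z0 = 1 - (0.7 - 0.5i)*0.3 = 0.79 + 0.15i
Step 3: |z0 - a|^2 = (-0.4)^2 + (-0.5)^2 = 0.41; |1 - conj(a)*z0|^2 = 0.79^2 + 0.15^2 = 0.6466
Step 4: |B_a(0.3)| = sqrt(0.41 / 0.6466) = sqrt(0.634086)
Step 5: = 0.7963

0.7963


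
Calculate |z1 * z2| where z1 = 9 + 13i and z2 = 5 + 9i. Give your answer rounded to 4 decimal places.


Step 1: |z1| = sqrt(9^2 + 13^2) = sqrt(250)
Step 2: |z2| = sqrt(5^2 + 9^2) = sqrt(106)
Step 3: |z1*z2| = |z1|*|z2| = sqrt(250) * sqrt(106) = sqrt(250 * 106) = sqrt(26500)
Step 4: = 162.7882

162.7882


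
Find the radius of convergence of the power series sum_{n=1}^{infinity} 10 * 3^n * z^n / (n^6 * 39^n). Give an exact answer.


Step 1: General term a_n = 10 * 3^n / (n^6 * 39^n)
Step 2: By the root test, |a_n|^(1/n) = 10^(1/n) * 3 / (n^(6/n) * 39) -> 3/39 as n -> infinity (since 10^(1/n) -> 1 and n^(6/n) -> 1)
Step 3: R = 1/lim|a_n|^(1/n) = 39/3 = 13

13


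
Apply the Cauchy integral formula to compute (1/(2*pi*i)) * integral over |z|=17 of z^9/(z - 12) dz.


Step 1: f(z) = z^9, a = 12 is inside |z| = 17
Step 2: By Cauchy integral formula: (1/(2pi*i)) * integral = f(a)
Step 3: f(12) = 12^9 = 5159780352

5159780352


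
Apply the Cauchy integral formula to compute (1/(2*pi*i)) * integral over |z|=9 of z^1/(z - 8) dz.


Step 1: f(z) = z^1, a = 8 is inside |z| = 9
Step 2: By Cauchy integral formula: (1/(2pi*i)) * integral = f(a)
Step 3: f(8) = 8^1 = 8

8


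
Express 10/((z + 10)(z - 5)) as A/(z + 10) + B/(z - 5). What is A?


Step 1: Multiply both sides by (z + 10) and set z = -10
Step 2: A = 10 / (-10 - 5)
Step 3: A = 10 / (-15)
Step 4: A = -2/3

-2/3


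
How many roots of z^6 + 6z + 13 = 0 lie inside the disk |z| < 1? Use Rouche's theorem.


Step 1: On |z| = 1 the three terms have sizes |z^6| = 1^6 = 1, |6z| = 6*1 = 6, |13| = 13
Step 2: The dominant term is g(z) = 13; let h(z) = z^6 + 6z so f = g + h
Step 3: On |z| = 1: |g| = 13 and |h| <= 1 + 6 = 7
Step 4: Since 13 > 7, |h| < |g| on |z| = 1, so by Rouche f has the same number of zeros as g inside |z| < 1
Step 5: g(z) = 13 is a nonzero constant with no zeros inside |z| < 1. Answer = 0

0


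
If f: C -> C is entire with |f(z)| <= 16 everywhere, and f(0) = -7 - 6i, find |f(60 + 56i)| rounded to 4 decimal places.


Step 1: By Liouville's theorem, a bounded entire function is constant.
Step 2: f(z) = f(0) = -7 - 6i for all z.
Step 3: |f(w)| = |-7 - 6i| = sqrt(49 + 36)
Step 4: = 9.2195

9.2195


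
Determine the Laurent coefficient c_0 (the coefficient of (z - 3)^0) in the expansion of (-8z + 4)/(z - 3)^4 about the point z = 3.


Step 1: Write the numerator in powers of (z - 3): -8z + 4 = -8(z - 3) + (-8*3 + 4) = -8(z - 3) - 20
Step 2: Divide by (z - 3)^4: f(z) = -20(z - 3)^(-4) - 8(z - 3)^(-3)
Step 3: This finite sum is the Laurent series of f about z = 3.
Step 4: Only the powers -4 and -3 appear, so the coefficient of (z - 3)^0 = 0

0


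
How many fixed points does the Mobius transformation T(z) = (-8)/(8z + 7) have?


Step 1: Fixed points satisfy T(z) = z
Step 2: 8z^2 + 7z + 8 = 0
Step 3: Discriminant = 7^2 - 4*8*8 = -207
Step 4: Number of fixed points = 2

2


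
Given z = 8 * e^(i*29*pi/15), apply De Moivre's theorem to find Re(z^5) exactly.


Step 1: By De Moivre's theorem, z^5 = 8^5 * e^(i*5*29*pi/15) = 32768 * (cos(29*pi/3) + i*sin(29*pi/3))
Step 2: |z|^5 = 8^5 = 32768
Step 3: Reduce the angle mod 2*pi: 29*pi/3 - 8*pi = 5*pi/3
Step 4: cos(5*pi/3) = 1/2
Step 5: Re(z^5) = 32768 * 1/2 = 16384

16384


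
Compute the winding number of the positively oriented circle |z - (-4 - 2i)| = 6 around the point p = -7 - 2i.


Step 1: Center c = (-4, -2), radius = 6
Step 2: |p - c|^2 = (-3)^2 + 0^2 = 9
Step 3: r^2 = 36
Step 4: |p-c| < r so winding number = 1

1


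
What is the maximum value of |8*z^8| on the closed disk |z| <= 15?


Step 1: On |z| = 15, |f(z)| = 8 * |z|^8 = 8 * 15^8
Step 2: By maximum modulus principle, maximum is on boundary.
Step 3: Maximum = 8 * 2562890625 = 20503125000

20503125000


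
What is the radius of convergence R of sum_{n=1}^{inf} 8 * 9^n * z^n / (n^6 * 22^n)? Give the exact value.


Step 1: General term a_n = 8 * 9^n / (n^6 * 22^n)
Step 2: By the root test, |a_n|^(1/n) = 8^(1/n) * 9 / (n^(6/n) * 22) -> 9/22 as n -> infinity (since 8^(1/n) -> 1 and n^(6/n) -> 1)
Step 3: R = 1/lim|a_n|^(1/n) = 22/9

22/9


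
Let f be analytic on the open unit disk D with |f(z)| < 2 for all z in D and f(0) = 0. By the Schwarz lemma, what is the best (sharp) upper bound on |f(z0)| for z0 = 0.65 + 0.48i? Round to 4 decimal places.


Step 1: g = f/2 maps D -> D with g(0) = 0, so by the Schwarz lemma |g(z)| <= |z|, i.e. |f(z)| <= 2|z|; this is sharp (f(z) = 2z).
Step 2: |z0|^2 = 0.65^2 + 0.48^2 = 0.6529
Step 3: |z0| = sqrt(0.6529) = 0.808022
Step 4: Best bound = 2 * |z0| = 2 * 0.808022 = 1.616

1.616


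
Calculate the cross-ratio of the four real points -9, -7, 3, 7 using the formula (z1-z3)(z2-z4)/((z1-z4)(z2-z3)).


Step 1: (z1-z3)(z2-z4) = (-12) * (-14) = 168
Step 2: (z1-z4)(z2-z3) = (-16) * (-10) = 160
Step 3: Cross-ratio = 168/160 = 21/20

21/20


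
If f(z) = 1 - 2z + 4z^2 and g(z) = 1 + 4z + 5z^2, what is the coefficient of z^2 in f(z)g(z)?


Step 1: z^2 term in f*g comes from: (1)*(5z^2) + (-2z)*(4z) + (4z^2)*(1)
Step 2: = 5 - 8 + 4
Step 3: = 1

1


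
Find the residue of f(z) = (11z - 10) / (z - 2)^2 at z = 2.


Step 1: Pole of order 2 at z = 2
Step 2: Res = lim d/dz [(z - 2)^2 * f(z)] as z -> 2
Step 3: (z - 2)^2 * f(z) = 11z - 10
Step 4: d/dz[11z - 10] = 11

11


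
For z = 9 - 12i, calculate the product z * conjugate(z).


Step 1: conj(z) = 9 + 12i
Step 2: z * conj(z) = 9^2 + (-12)^2
Step 3: = 81 + 144 = 225

225


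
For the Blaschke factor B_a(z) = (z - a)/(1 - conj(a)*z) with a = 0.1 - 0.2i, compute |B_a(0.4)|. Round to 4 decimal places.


Step 1: Numerator z0 - a = 0.4 - (0.1 - 0.2i) = 0.3 + 0.2i
Step 2: Denominator 1 - conj(a)*z0 = 1 - (0.1 + 0.2i)*0.4 = 0.96 - 0.08i
Step 3: |z0 - a|^2 = 0.3^2 + 0.2^2 = 0.13; |1 - conj(a)*z0|^2 = 0.96^2 + (-0.08)^2 = 0.928
Step 4: |B_a(0.4)| = sqrt(0.13 / 0.928) = sqrt(0.140086)
Step 5: = 0.3743

0.3743


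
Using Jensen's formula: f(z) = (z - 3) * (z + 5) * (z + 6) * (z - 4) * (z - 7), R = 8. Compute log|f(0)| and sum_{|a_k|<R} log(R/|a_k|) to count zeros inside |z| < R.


Jensen's formula: (1/2pi)*integral log|f(Re^it)|dt = log|f(0)| + sum_{|a_k|<R} log(R/|a_k|)
Step 1: f(0) = (-3) * 5 * 6 * (-4) * (-7) = -2520
Step 2: log|f(0)| = log|3| + log|-5| + log|-6| + log|4| + log|7| = 7.832
Step 3: Zeros inside |z| < 8: 3, -5, -6, 4, 7
Step 4: Jensen sum = log(8/3) + log(8/5) + log(8/6) + log(8/4) + log(8/7) = 2.5652
Step 5: n(R) = number of terms in the Jensen sum = count of zeros inside |z| < 8 = 5

5


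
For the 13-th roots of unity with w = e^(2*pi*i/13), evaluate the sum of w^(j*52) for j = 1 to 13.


Step 1: The sum sum_{j=1}^{n} w^(k*j) equals n if n | k, else 0.
Step 2: Here n = 13, k = 52
Step 3: Does n divide k? 13 | 52 -> True
Step 4: Sum = 13

13


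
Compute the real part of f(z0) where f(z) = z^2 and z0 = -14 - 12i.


Step 1: z0 = -14 - 12i
Step 2: z0^2 = (-14)^2 - (-12)^2 + 336i
Step 3: real part = 196 - 144 = 52

52


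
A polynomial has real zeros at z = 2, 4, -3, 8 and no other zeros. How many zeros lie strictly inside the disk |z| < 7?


Step 1: Check each root:
  z = 2: |2| = 2 < 7
  z = 4: |4| = 4 < 7
  z = -3: |-3| = 3 < 7
  z = 8: |8| = 8 >= 7
Step 2: Count = 3

3


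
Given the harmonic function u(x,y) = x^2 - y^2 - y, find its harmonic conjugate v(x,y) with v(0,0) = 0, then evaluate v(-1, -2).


Step 1: v_x = -u_y = 2y + 1
Step 2: v_y = u_x = 2x + 0
Step 3: v = 2xy + x + C
Step 4: v(0,0) = 0 => C = 0
Step 5: v(-1, -2) = 3

3


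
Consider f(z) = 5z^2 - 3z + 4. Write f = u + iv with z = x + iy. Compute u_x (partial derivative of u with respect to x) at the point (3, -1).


Step 1: f(z) = 5(x+iy)^2 - 3(x+iy) + 4
Step 2: u = 5(x^2 - y^2) - 3x + 4
Step 3: u_x = 10x - 3
Step 4: At (3, -1): u_x = 30 - 3 = 27

27


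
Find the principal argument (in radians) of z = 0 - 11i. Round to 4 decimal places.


Step 1: z = 0 - 11i
Step 2: arg(z) = atan2(-11, 0)
Step 3: arg(z) = -1.5708

-1.5708


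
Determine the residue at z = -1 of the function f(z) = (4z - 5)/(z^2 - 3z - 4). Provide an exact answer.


Step 1: Q(z) = z^2 - 3z - 4 = (z + 1)(z - 4)
Step 2: Q'(z) = 2z - 3
Step 3: Q'(-1) = -5, P(-1) = -9
Step 4: Res = P(-1)/Q'(-1) = -9/(-5) = 9/5

9/5


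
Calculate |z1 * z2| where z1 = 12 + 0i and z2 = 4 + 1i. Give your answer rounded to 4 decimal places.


Step 1: |z1| = sqrt(12^2 + 0^2) = sqrt(144)
Step 2: |z2| = sqrt(4^2 + 1^2) = sqrt(17)
Step 3: |z1*z2| = |z1|*|z2| = sqrt(144) * sqrt(17) = sqrt(144 * 17) = sqrt(2448)
Step 4: = 49.4773

49.4773


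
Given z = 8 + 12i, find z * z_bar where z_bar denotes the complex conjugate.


Step 1: conj(z) = 8 - 12i
Step 2: z * conj(z) = 8^2 + 12^2
Step 3: = 64 + 144 = 208

208


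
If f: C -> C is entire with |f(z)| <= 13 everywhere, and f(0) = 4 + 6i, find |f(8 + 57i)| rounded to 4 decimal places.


Step 1: By Liouville's theorem, a bounded entire function is constant.
Step 2: f(z) = f(0) = 4 + 6i for all z.
Step 3: |f(w)| = |4 + 6i| = sqrt(16 + 36)
Step 4: = 7.2111

7.2111


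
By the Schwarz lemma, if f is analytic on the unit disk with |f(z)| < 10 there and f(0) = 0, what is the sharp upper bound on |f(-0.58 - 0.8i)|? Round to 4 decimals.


Step 1: g = f/10 maps D -> D with g(0) = 0, so by the Schwarz lemma |g(z)| <= |z|, i.e. |f(z)| <= 10|z|; this is sharp (f(z) = 10z).
Step 2: |z0|^2 = (-0.58)^2 + (-0.8)^2 = 0.9764
Step 3: |z0| = sqrt(0.9764) = 0.98813
Step 4: Best bound = 10 * |z0| = 10 * 0.98813 = 9.8813

9.8813


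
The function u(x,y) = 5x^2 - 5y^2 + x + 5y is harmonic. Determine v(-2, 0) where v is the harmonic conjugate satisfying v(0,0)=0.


Step 1: v_x = -u_y = 10y - 5
Step 2: v_y = u_x = 10x + 1
Step 3: v = 10xy - 5x + y + C
Step 4: v(0,0) = 0 => C = 0
Step 5: v(-2, 0) = 10

10


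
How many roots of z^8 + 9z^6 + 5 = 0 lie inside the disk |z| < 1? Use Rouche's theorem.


Step 1: On |z| = 1 the three terms have sizes |z^8| = 1^8 = 1, |9z^6| = 9*1^6 = 9, |5| = 5
Step 2: The dominant term is g(z) = 9z^6; let h(z) = z^8 + 5 so f = g + h
Step 3: On |z| = 1: |g| = 9 and |h| <= 1 + 5 = 6
Step 4: Since 9 > 6, |h| < |g| on |z| = 1, so by Rouche f has the same number of zeros as g inside |z| < 1
Step 5: g(z) = 9z^6 has 6 zeros (at the origin, multiplicity 6) inside |z| < 1. Answer = 6

6


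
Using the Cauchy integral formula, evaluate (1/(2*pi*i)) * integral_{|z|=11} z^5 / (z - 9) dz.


Step 1: f(z) = z^5, a = 9 is inside |z| = 11
Step 2: By Cauchy integral formula: (1/(2pi*i)) * integral = f(a)
Step 3: f(9) = 9^5 = 59049

59049


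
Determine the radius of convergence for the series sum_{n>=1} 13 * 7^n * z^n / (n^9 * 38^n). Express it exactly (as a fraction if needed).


Step 1: General term a_n = 13 * 7^n / (n^9 * 38^n)
Step 2: By the root test, |a_n|^(1/n) = 13^(1/n) * 7 / (n^(9/n) * 38) -> 7/38 as n -> infinity (since 13^(1/n) -> 1 and n^(9/n) -> 1)
Step 3: R = 1/lim|a_n|^(1/n) = 38/7

38/7


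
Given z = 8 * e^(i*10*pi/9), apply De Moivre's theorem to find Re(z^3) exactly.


Step 1: By De Moivre's theorem, z^3 = 8^3 * e^(i*3*10*pi/9) = 512 * (cos(10*pi/3) + i*sin(10*pi/3))
Step 2: |z|^3 = 8^3 = 512
Step 3: Reduce the angle mod 2*pi: 10*pi/3 - 2*pi = 4*pi/3
Step 4: cos(4*pi/3) = -1/2
Step 5: Re(z^3) = 512 * (-1/2) = -256

-256


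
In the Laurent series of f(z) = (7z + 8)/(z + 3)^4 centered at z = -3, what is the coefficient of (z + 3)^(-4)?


Step 1: Write the numerator in powers of (z + 3): 7z + 8 = 7(z + 3) + (7*(-3) + 8) = 7(z + 3) - 13
Step 2: Divide by (z + 3)^4: f(z) = -13(z + 3)^(-4) + 7(z + 3)^(-3)
Step 3: This finite sum is the Laurent series of f about z = -3.
Step 4: Coefficient of (z + 3)^(-4) = 7*(-3) + 8 = -13

-13


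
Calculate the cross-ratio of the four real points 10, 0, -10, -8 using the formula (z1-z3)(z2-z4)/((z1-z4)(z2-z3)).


Step 1: (z1-z3)(z2-z4) = 20 * 8 = 160
Step 2: (z1-z4)(z2-z3) = 18 * 10 = 180
Step 3: Cross-ratio = 160/180 = 8/9

8/9


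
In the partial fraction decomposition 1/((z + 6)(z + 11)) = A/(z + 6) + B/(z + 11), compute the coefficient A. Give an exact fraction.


Step 1: Multiply both sides by (z + 6) and set z = -6
Step 2: A = 1 / (-6 + 11)
Step 3: A = 1 / 5
Step 4: A = 1/5

1/5


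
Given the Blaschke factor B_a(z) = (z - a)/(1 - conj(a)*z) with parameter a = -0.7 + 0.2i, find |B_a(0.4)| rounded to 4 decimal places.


Step 1: Numerator z0 - a = 0.4 - (-0.7 + 0.2i) = 1.1 - 0.2i
Step 2: Denominator 1 - conj(a)*z0 = 1 - (-0.7 - 0.2i)*0.4 = 1.28 + 0.08i
Step 3: |z0 - a|^2 = 1.1^2 + (-0.2)^2 = 1.25; |1 - conj(a)*z0|^2 = 1.28^2 + 0.08^2 = 1.6448
Step 4: |B_a(0.4)| = sqrt(1.25 / 1.6448) = sqrt(0.759971)
Step 5: = 0.8718

0.8718


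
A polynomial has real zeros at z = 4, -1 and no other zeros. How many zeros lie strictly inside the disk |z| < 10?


Step 1: Check each root:
  z = 4: |4| = 4 < 10
  z = -1: |-1| = 1 < 10
Step 2: Count = 2

2


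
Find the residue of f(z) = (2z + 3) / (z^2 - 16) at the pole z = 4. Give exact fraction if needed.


Step 1: Q(z) = z^2 - 16 = (z - 4)(z + 4)
Step 2: Q'(z) = 2z
Step 3: Q'(4) = 8, P(4) = 11
Step 4: Res = P(4)/Q'(4) = 11/8 = 11/8

11/8


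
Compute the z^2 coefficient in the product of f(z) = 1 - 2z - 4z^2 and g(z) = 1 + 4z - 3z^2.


Step 1: z^2 term in f*g comes from: (1)*(-3z^2) + (-2z)*(4z) + (-4z^2)*(1)
Step 2: = -3 - 8 - 4
Step 3: = -15

-15


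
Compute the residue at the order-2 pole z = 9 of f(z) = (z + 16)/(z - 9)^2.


Step 1: Pole of order 2 at z = 9
Step 2: Res = lim d/dz [(z - 9)^2 * f(z)] as z -> 9
Step 3: (z - 9)^2 * f(z) = z + 16
Step 4: d/dz[z + 16] = 1

1


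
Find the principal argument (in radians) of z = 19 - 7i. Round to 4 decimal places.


Step 1: z = 19 - 7i
Step 2: arg(z) = atan2(-7, 19)
Step 3: arg(z) = -0.353

-0.353


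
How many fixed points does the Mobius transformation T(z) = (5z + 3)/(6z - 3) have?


Step 1: Fixed points satisfy T(z) = z
Step 2: 6z^2 - 8z - 3 = 0
Step 3: Discriminant = (-8)^2 - 4*6*(-3) = 136
Step 4: Number of fixed points = 2

2


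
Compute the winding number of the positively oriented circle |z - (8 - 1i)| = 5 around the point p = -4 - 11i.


Step 1: Center c = (8, -1), radius = 5
Step 2: |p - c|^2 = (-12)^2 + (-10)^2 = 244
Step 3: r^2 = 25
Step 4: |p-c| > r so winding number = 0

0


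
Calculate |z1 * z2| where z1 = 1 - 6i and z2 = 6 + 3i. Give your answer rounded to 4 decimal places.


Step 1: |z1| = sqrt(1^2 + (-6)^2) = sqrt(37)
Step 2: |z2| = sqrt(6^2 + 3^2) = sqrt(45)
Step 3: |z1*z2| = |z1|*|z2| = sqrt(37) * sqrt(45) = sqrt(37 * 45) = sqrt(1665)
Step 4: = 40.8044

40.8044


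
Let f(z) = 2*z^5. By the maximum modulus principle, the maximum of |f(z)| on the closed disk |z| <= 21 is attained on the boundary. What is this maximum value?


Step 1: On |z| = 21, |f(z)| = 2 * |z|^5 = 2 * 21^5
Step 2: By maximum modulus principle, maximum is on boundary.
Step 3: Maximum = 2 * 4084101 = 8168202

8168202


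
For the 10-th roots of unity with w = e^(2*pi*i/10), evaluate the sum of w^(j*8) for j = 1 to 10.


Step 1: The sum sum_{j=1}^{n} w^(k*j) equals n if n | k, else 0.
Step 2: Here n = 10, k = 8
Step 3: Does n divide k? 10 | 8 -> False
Step 4: Sum = 0

0


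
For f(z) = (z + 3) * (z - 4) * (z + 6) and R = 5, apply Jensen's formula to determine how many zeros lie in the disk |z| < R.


Jensen's formula: (1/2pi)*integral log|f(Re^it)|dt = log|f(0)| + sum_{|a_k|<R} log(R/|a_k|)
Step 1: f(0) = 3 * (-4) * 6 = -72
Step 2: log|f(0)| = log|-3| + log|4| + log|-6| = 4.2767
Step 3: Zeros inside |z| < 5: -3, 4
Step 4: Jensen sum = log(5/3) + log(5/4) = 0.734
Step 5: n(R) = number of terms in the Jensen sum = count of zeros inside |z| < 5 = 2

2


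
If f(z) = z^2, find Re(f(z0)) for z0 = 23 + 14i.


Step 1: z0 = 23 + 14i
Step 2: z0^2 = 23^2 - 14^2 + 644i
Step 3: real part = 529 - 196 = 333

333


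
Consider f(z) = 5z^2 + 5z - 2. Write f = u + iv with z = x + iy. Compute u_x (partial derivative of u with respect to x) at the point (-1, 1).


Step 1: f(z) = 5(x+iy)^2 + 5(x+iy) - 2
Step 2: u = 5(x^2 - y^2) + 5x - 2
Step 3: u_x = 10x + 5
Step 4: At (-1, 1): u_x = -10 + 5 = -5

-5


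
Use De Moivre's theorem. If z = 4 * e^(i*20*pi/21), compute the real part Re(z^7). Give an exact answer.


Step 1: By De Moivre's theorem, z^7 = 4^7 * e^(i*7*20*pi/21) = 16384 * (cos(20*pi/3) + i*sin(20*pi/3))
Step 2: |z|^7 = 4^7 = 16384
Step 3: Reduce the angle mod 2*pi: 20*pi/3 - 6*pi = 2*pi/3
Step 4: cos(2*pi/3) = -1/2
Step 5: Re(z^7) = 16384 * (-1/2) = -8192

-8192


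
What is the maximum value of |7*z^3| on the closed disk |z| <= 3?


Step 1: On |z| = 3, |f(z)| = 7 * |z|^3 = 7 * 3^3
Step 2: By maximum modulus principle, maximum is on boundary.
Step 3: Maximum = 7 * 27 = 189

189


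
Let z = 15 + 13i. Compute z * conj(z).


Step 1: conj(z) = 15 - 13i
Step 2: z * conj(z) = 15^2 + 13^2
Step 3: = 225 + 169 = 394

394


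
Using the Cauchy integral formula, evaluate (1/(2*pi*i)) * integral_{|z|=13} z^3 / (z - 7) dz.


Step 1: f(z) = z^3, a = 7 is inside |z| = 13
Step 2: By Cauchy integral formula: (1/(2pi*i)) * integral = f(a)
Step 3: f(7) = 7^3 = 343

343


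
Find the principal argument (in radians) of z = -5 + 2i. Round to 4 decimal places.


Step 1: z = -5 + 2i
Step 2: arg(z) = atan2(2, -5)
Step 3: arg(z) = 2.7611

2.7611


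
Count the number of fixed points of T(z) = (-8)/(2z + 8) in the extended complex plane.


Step 1: Fixed points satisfy T(z) = z
Step 2: 2z^2 + 8z + 8 = 0
Step 3: Discriminant = 8^2 - 4*2*8 = 0
Step 4: Number of fixed points = 1

1


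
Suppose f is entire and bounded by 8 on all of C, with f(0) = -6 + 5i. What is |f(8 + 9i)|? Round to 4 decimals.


Step 1: By Liouville's theorem, a bounded entire function is constant.
Step 2: f(z) = f(0) = -6 + 5i for all z.
Step 3: |f(w)| = |-6 + 5i| = sqrt(36 + 25)
Step 4: = 7.8102

7.8102


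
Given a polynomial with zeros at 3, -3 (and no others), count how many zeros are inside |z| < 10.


Step 1: Check each root:
  z = 3: |3| = 3 < 10
  z = -3: |-3| = 3 < 10
Step 2: Count = 2

2


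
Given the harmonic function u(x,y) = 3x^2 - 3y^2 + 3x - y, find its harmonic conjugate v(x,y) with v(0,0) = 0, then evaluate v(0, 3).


Step 1: v_x = -u_y = 6y + 1
Step 2: v_y = u_x = 6x + 3
Step 3: v = 6xy + x + 3y + C
Step 4: v(0,0) = 0 => C = 0
Step 5: v(0, 3) = 9

9


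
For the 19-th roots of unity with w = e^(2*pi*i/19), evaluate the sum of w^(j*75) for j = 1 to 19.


Step 1: The sum sum_{j=1}^{n} w^(k*j) equals n if n | k, else 0.
Step 2: Here n = 19, k = 75
Step 3: Does n divide k? 19 | 75 -> False
Step 4: Sum = 0

0


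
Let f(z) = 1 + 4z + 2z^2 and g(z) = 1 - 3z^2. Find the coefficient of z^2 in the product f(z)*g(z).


Step 1: z^2 term in f*g comes from: (1)*(-3z^2) + (4z)*(0) + (2z^2)*(1)
Step 2: = -3 + 0 + 2
Step 3: = -1

-1


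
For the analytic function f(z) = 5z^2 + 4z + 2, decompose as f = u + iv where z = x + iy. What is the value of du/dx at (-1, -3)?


Step 1: f(z) = 5(x+iy)^2 + 4(x+iy) + 2
Step 2: u = 5(x^2 - y^2) + 4x + 2
Step 3: u_x = 10x + 4
Step 4: At (-1, -3): u_x = -10 + 4 = -6

-6


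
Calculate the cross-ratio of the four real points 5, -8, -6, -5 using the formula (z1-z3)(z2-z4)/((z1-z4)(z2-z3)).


Step 1: (z1-z3)(z2-z4) = 11 * (-3) = -33
Step 2: (z1-z4)(z2-z3) = 10 * (-2) = -20
Step 3: Cross-ratio = 33/20 = 33/20

33/20


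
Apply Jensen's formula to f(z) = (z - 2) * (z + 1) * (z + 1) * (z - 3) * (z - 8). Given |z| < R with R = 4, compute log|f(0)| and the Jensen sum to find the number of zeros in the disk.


Jensen's formula: (1/2pi)*integral log|f(Re^it)|dt = log|f(0)| + sum_{|a_k|<R} log(R/|a_k|)
Step 1: f(0) = (-2) * 1 * 1 * (-3) * (-8) = -48
Step 2: log|f(0)| = log|2| + log|-1| + log|-1| + log|3| + log|8| = 3.8712
Step 3: Zeros inside |z| < 4: 2, -1, -1, 3
Step 4: Jensen sum = log(4/2) + log(4/1) + log(4/1) + log(4/3) = 3.7534
Step 5: n(R) = number of terms in the Jensen sum = count of zeros inside |z| < 4 = 4

4


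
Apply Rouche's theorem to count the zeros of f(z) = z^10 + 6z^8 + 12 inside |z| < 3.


Step 1: On |z| = 3 the three terms have sizes |z^10| = 3^10 = 59049, |6z^8| = 6*3^8 = 39366, |12| = 12
Step 2: The dominant term is g(z) = z^10; let h(z) = 6z^8 + 12 so f = g + h
Step 3: On |z| = 3: |g| = 59049 and |h| <= 39366 + 12 = 39378
Step 4: Since 59049 > 39378, |h| < |g| on |z| = 3, so by Rouche f has the same number of zeros as g inside |z| < 3
Step 5: g(z) = z^10 has 10 zeros (all at the origin) inside |z| < 3. Answer = 10

10


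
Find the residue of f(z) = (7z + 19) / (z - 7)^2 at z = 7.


Step 1: Pole of order 2 at z = 7
Step 2: Res = lim d/dz [(z - 7)^2 * f(z)] as z -> 7
Step 3: (z - 7)^2 * f(z) = 7z + 19
Step 4: d/dz[7z + 19] = 7

7


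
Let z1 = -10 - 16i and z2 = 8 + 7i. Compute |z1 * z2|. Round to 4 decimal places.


Step 1: |z1| = sqrt((-10)^2 + (-16)^2) = sqrt(356)
Step 2: |z2| = sqrt(8^2 + 7^2) = sqrt(113)
Step 3: |z1*z2| = |z1|*|z2| = sqrt(356) * sqrt(113) = sqrt(356 * 113) = sqrt(40228)
Step 4: = 200.5692

200.5692


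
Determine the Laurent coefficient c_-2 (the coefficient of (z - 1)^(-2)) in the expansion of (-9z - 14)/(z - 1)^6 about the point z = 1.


Step 1: Write the numerator in powers of (z - 1): -9z - 14 = -9(z - 1) + (-9*1 - 14) = -9(z - 1) - 23
Step 2: Divide by (z - 1)^6: f(z) = -23(z - 1)^(-6) - 9(z - 1)^(-5)
Step 3: This finite sum is the Laurent series of f about z = 1.
Step 4: Only the powers -6 and -5 appear, so the coefficient of (z - 1)^(-2) = 0

0


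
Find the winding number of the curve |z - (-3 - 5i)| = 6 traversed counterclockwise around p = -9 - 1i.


Step 1: Center c = (-3, -5), radius = 6
Step 2: |p - c|^2 = (-6)^2 + 4^2 = 52
Step 3: r^2 = 36
Step 4: |p-c| > r so winding number = 0

0


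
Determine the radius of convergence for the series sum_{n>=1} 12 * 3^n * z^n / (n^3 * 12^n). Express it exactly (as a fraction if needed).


Step 1: General term a_n = 12 * 3^n / (n^3 * 12^n)
Step 2: By the root test, |a_n|^(1/n) = 12^(1/n) * 3 / (n^(3/n) * 12) -> 3/12 as n -> infinity (since 12^(1/n) -> 1 and n^(3/n) -> 1)
Step 3: R = 1/lim|a_n|^(1/n) = 12/3 = 4

4


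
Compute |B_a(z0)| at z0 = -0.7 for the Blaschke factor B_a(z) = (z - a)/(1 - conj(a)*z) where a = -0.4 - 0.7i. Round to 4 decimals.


Step 1: Numerator z0 - a = -0.7 - (-0.4 - 0.7i) = -0.3 + 0.7i
Step 2: Denominator 1 - conj(a)*z0 = 1 - (-0.4 + 0.7i)*(-0.7) = 0.72 + 0.49i
Step 3: |z0 - a|^2 = (-0.3)^2 + 0.7^2 = 0.58; |1 - conj(a)*z0|^2 = 0.72^2 + 0.49^2 = 0.7585
Step 4: |B_a(-0.7)| = sqrt(0.58 / 0.7585) = sqrt(0.764667)
Step 5: = 0.8745

0.8745


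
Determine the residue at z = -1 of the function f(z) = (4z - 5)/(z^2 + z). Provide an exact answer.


Step 1: Q(z) = z^2 + z = (z + 1)(z)
Step 2: Q'(z) = 2z + 1
Step 3: Q'(-1) = -1, P(-1) = -9
Step 4: Res = P(-1)/Q'(-1) = -9/(-1) = 9

9


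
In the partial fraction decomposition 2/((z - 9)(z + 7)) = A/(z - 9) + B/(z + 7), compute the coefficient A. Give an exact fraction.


Step 1: Multiply both sides by (z - 9) and set z = 9
Step 2: A = 2 / (9 + 7)
Step 3: A = 2 / 16
Step 4: A = 1/8

1/8


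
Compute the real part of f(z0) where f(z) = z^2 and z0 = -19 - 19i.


Step 1: z0 = -19 - 19i
Step 2: z0^2 = (-19)^2 - (-19)^2 + 722i
Step 3: real part = 361 - 361 = 0

0


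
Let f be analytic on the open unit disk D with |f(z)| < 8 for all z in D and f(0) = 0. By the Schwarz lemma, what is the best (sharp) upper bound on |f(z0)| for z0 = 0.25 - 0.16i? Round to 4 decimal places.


Step 1: g = f/8 maps D -> D with g(0) = 0, so by the Schwarz lemma |g(z)| <= |z|, i.e. |f(z)| <= 8|z|; this is sharp (f(z) = 8z).
Step 2: |z0|^2 = 0.25^2 + (-0.16)^2 = 0.0881
Step 3: |z0| = sqrt(0.0881) = 0.296816
Step 4: Best bound = 8 * |z0| = 8 * 0.296816 = 2.3745

2.3745


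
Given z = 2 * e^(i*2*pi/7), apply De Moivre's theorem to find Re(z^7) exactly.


Step 1: By De Moivre's theorem, z^7 = 2^7 * e^(i*7*2*pi/7) = 128 * (cos(2*pi) + i*sin(2*pi))
Step 2: |z|^7 = 2^7 = 128
Step 3: Reduce the angle mod 2*pi: 2*pi - 2*pi = 0
Step 4: cos(0) = 1
Step 5: Re(z^7) = 128 * 1 = 128

128


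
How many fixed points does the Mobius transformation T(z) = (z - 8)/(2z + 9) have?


Step 1: Fixed points satisfy T(z) = z
Step 2: 2z^2 + 8z + 8 = 0
Step 3: Discriminant = 8^2 - 4*2*8 = 0
Step 4: Number of fixed points = 1

1


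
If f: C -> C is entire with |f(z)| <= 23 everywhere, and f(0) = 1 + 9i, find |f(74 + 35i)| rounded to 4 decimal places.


Step 1: By Liouville's theorem, a bounded entire function is constant.
Step 2: f(z) = f(0) = 1 + 9i for all z.
Step 3: |f(w)| = |1 + 9i| = sqrt(1 + 81)
Step 4: = 9.0554

9.0554


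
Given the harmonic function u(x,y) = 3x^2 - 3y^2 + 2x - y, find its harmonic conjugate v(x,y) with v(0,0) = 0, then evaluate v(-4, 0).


Step 1: v_x = -u_y = 6y + 1
Step 2: v_y = u_x = 6x + 2
Step 3: v = 6xy + x + 2y + C
Step 4: v(0,0) = 0 => C = 0
Step 5: v(-4, 0) = -4

-4


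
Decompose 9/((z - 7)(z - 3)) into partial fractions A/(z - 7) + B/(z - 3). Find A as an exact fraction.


Step 1: Multiply both sides by (z - 7) and set z = 7
Step 2: A = 9 / (7 - 3)
Step 3: A = 9 / 4
Step 4: A = 9/4

9/4


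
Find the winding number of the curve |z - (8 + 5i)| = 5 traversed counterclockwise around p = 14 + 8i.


Step 1: Center c = (8, 5), radius = 5
Step 2: |p - c|^2 = 6^2 + 3^2 = 45
Step 3: r^2 = 25
Step 4: |p-c| > r so winding number = 0

0


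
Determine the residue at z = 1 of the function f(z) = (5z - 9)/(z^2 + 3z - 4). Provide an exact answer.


Step 1: Q(z) = z^2 + 3z - 4 = (z - 1)(z + 4)
Step 2: Q'(z) = 2z + 3
Step 3: Q'(1) = 5, P(1) = -4
Step 4: Res = P(1)/Q'(1) = -4/5 = -4/5

-4/5


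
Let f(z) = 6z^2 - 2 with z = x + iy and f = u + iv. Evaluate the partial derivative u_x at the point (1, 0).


Step 1: f(z) = 6(x+iy)^2 - 2
Step 2: u = 6(x^2 - y^2) - 2
Step 3: u_x = 12x + 0
Step 4: At (1, 0): u_x = 12 + 0 = 12

12


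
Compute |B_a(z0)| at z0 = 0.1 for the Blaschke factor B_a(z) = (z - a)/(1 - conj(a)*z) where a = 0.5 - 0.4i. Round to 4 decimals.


Step 1: Numerator z0 - a = 0.1 - (0.5 - 0.4i) = -0.4 + 0.4i
Step 2: Denominator 1 - conj(a)*z0 = 1 - (0.5 + 0.4i)*0.1 = 0.95 - 0.04i
Step 3: |z0 - a|^2 = (-0.4)^2 + 0.4^2 = 0.32; |1 - conj(a)*z0|^2 = 0.95^2 + (-0.04)^2 = 0.9041
Step 4: |B_a(0.1)| = sqrt(0.32 / 0.9041) = sqrt(0.353943)
Step 5: = 0.5949

0.5949


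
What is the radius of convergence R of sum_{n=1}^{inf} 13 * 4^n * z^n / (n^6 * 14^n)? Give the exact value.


Step 1: General term a_n = 13 * 4^n / (n^6 * 14^n)
Step 2: By the root test, |a_n|^(1/n) = 13^(1/n) * 4 / (n^(6/n) * 14) -> 4/14 as n -> infinity (since 13^(1/n) -> 1 and n^(6/n) -> 1)
Step 3: R = 1/lim|a_n|^(1/n) = 14/4 = 7/2

7/2


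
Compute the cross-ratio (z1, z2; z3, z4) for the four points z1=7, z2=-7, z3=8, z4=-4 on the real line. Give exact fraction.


Step 1: (z1-z3)(z2-z4) = (-1) * (-3) = 3
Step 2: (z1-z4)(z2-z3) = 11 * (-15) = -165
Step 3: Cross-ratio = -3/165 = -1/55

-1/55


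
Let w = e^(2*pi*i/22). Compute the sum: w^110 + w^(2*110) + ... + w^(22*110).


Step 1: The sum sum_{j=1}^{n} w^(k*j) equals n if n | k, else 0.
Step 2: Here n = 22, k = 110
Step 3: Does n divide k? 22 | 110 -> True
Step 4: Sum = 22

22


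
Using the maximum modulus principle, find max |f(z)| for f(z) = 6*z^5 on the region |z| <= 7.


Step 1: On |z| = 7, |f(z)| = 6 * |z|^5 = 6 * 7^5
Step 2: By maximum modulus principle, maximum is on boundary.
Step 3: Maximum = 6 * 16807 = 100842

100842


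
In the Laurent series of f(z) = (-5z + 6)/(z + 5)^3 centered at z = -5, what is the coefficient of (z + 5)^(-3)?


Step 1: Write the numerator in powers of (z + 5): -5z + 6 = -5(z + 5) + (-5*(-5) + 6) = -5(z + 5) + 31
Step 2: Divide by (z + 5)^3: f(z) = 31(z + 5)^(-3) - 5(z + 5)^(-2)
Step 3: This finite sum is the Laurent series of f about z = -5.
Step 4: Coefficient of (z + 5)^(-3) = -5*(-5) + 6 = 31

31


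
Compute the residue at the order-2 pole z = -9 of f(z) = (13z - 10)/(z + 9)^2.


Step 1: Pole of order 2 at z = -9
Step 2: Res = lim d/dz [(z + 9)^2 * f(z)] as z -> -9
Step 3: (z + 9)^2 * f(z) = 13z - 10
Step 4: d/dz[13z - 10] = 13

13


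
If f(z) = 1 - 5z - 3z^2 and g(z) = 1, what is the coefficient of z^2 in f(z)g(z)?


Step 1: z^2 term in f*g comes from: (1)*(0) + (-5z)*(0) + (-3z^2)*(1)
Step 2: = 0 + 0 - 3
Step 3: = -3

-3


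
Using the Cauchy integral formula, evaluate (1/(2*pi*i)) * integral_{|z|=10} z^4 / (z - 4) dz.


Step 1: f(z) = z^4, a = 4 is inside |z| = 10
Step 2: By Cauchy integral formula: (1/(2pi*i)) * integral = f(a)
Step 3: f(4) = 4^4 = 256

256


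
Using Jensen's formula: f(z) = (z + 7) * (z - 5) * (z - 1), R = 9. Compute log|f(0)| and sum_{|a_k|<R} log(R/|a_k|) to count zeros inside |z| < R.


Jensen's formula: (1/2pi)*integral log|f(Re^it)|dt = log|f(0)| + sum_{|a_k|<R} log(R/|a_k|)
Step 1: f(0) = 7 * (-5) * (-1) = 35
Step 2: log|f(0)| = log|-7| + log|5| + log|1| = 3.5553
Step 3: Zeros inside |z| < 9: -7, 5, 1
Step 4: Jensen sum = log(9/7) + log(9/5) + log(9/1) = 3.0363
Step 5: n(R) = number of terms in the Jensen sum = count of zeros inside |z| < 9 = 3

3


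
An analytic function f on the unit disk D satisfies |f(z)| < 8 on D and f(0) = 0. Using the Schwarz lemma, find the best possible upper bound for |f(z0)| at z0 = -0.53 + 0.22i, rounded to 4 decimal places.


Step 1: g = f/8 maps D -> D with g(0) = 0, so by the Schwarz lemma |g(z)| <= |z|, i.e. |f(z)| <= 8|z|; this is sharp (f(z) = 8z).
Step 2: |z0|^2 = (-0.53)^2 + 0.22^2 = 0.3293
Step 3: |z0| = sqrt(0.3293) = 0.573847
Step 4: Best bound = 8 * |z0| = 8 * 0.573847 = 4.5908

4.5908


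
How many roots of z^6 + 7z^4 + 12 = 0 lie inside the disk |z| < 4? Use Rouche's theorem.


Step 1: On |z| = 4 the three terms have sizes |z^6| = 4^6 = 4096, |7z^4| = 7*4^4 = 1792, |12| = 12
Step 2: The dominant term is g(z) = z^6; let h(z) = 7z^4 + 12 so f = g + h
Step 3: On |z| = 4: |g| = 4096 and |h| <= 1792 + 12 = 1804
Step 4: Since 4096 > 1804, |h| < |g| on |z| = 4, so by Rouche f has the same number of zeros as g inside |z| < 4
Step 5: g(z) = z^6 has 6 zeros (all at the origin) inside |z| < 4. Answer = 6

6


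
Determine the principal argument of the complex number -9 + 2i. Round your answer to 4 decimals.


Step 1: z = -9 + 2i
Step 2: arg(z) = atan2(2, -9)
Step 3: arg(z) = 2.9229

2.9229


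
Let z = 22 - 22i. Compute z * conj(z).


Step 1: conj(z) = 22 + 22i
Step 2: z * conj(z) = 22^2 + (-22)^2
Step 3: = 484 + 484 = 968

968


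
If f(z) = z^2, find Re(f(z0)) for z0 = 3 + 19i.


Step 1: z0 = 3 + 19i
Step 2: z0^2 = 3^2 - 19^2 + 114i
Step 3: real part = 9 - 361 = -352

-352


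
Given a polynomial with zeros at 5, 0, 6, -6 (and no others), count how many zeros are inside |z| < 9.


Step 1: Check each root:
  z = 5: |5| = 5 < 9
  z = 0: |0| = 0 < 9
  z = 6: |6| = 6 < 9
  z = -6: |-6| = 6 < 9
Step 2: Count = 4

4


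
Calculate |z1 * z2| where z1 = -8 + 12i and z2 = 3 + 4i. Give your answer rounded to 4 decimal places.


Step 1: |z1| = sqrt((-8)^2 + 12^2) = sqrt(208)
Step 2: |z2| = sqrt(3^2 + 4^2) = sqrt(25)
Step 3: |z1*z2| = |z1|*|z2| = sqrt(208) * sqrt(25) = sqrt(208 * 25) = sqrt(5200)
Step 4: = 72.111

72.111


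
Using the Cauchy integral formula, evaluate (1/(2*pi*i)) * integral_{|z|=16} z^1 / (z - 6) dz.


Step 1: f(z) = z^1, a = 6 is inside |z| = 16
Step 2: By Cauchy integral formula: (1/(2pi*i)) * integral = f(a)
Step 3: f(6) = 6^1 = 6

6


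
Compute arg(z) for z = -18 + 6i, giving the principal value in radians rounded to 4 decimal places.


Step 1: z = -18 + 6i
Step 2: arg(z) = atan2(6, -18)
Step 3: arg(z) = 2.8198

2.8198


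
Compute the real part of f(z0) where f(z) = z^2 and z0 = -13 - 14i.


Step 1: z0 = -13 - 14i
Step 2: z0^2 = (-13)^2 - (-14)^2 + 364i
Step 3: real part = 169 - 196 = -27

-27


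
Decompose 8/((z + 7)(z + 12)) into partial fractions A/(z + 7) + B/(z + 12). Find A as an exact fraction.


Step 1: Multiply both sides by (z + 7) and set z = -7
Step 2: A = 8 / (-7 + 12)
Step 3: A = 8 / 5
Step 4: A = 8/5

8/5


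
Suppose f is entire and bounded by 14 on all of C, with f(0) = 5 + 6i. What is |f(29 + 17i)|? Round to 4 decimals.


Step 1: By Liouville's theorem, a bounded entire function is constant.
Step 2: f(z) = f(0) = 5 + 6i for all z.
Step 3: |f(w)| = |5 + 6i| = sqrt(25 + 36)
Step 4: = 7.8102

7.8102


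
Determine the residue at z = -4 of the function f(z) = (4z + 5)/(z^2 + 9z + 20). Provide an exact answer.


Step 1: Q(z) = z^2 + 9z + 20 = (z + 4)(z + 5)
Step 2: Q'(z) = 2z + 9
Step 3: Q'(-4) = 1, P(-4) = -11
Step 4: Res = P(-4)/Q'(-4) = -11/1 = -11

-11


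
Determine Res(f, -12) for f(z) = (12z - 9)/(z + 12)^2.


Step 1: Pole of order 2 at z = -12
Step 2: Res = lim d/dz [(z + 12)^2 * f(z)] as z -> -12
Step 3: (z + 12)^2 * f(z) = 12z - 9
Step 4: d/dz[12z - 9] = 12

12


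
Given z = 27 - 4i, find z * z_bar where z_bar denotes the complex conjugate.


Step 1: conj(z) = 27 + 4i
Step 2: z * conj(z) = 27^2 + (-4)^2
Step 3: = 729 + 16 = 745

745


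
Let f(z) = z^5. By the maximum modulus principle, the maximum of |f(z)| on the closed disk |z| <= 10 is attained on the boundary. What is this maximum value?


Step 1: On |z| = 10, |f(z)| = |z|^5 = 10^5
Step 2: By maximum modulus principle, maximum is on boundary.
Step 3: Maximum = 100000 = 100000

100000


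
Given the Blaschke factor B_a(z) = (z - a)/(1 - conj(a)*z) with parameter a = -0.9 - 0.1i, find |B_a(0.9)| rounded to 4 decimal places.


Step 1: Numerator z0 - a = 0.9 - (-0.9 - 0.1i) = 1.8 + 0.1i
Step 2: Denominator 1 - conj(a)*z0 = 1 - (-0.9 + 0.1i)*0.9 = 1.81 - 0.09i
Step 3: |z0 - a|^2 = 1.8^2 + 0.1^2 = 3.25; |1 - conj(a)*z0|^2 = 1.81^2 + (-0.09)^2 = 3.2842
Step 4: |B_a(0.9)| = sqrt(3.25 / 3.2842) = sqrt(0.989587)
Step 5: = 0.9948

0.9948


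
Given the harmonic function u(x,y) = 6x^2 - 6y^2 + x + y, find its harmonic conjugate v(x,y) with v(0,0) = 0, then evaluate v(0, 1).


Step 1: v_x = -u_y = 12y - 1
Step 2: v_y = u_x = 12x + 1
Step 3: v = 12xy - x + y + C
Step 4: v(0,0) = 0 => C = 0
Step 5: v(0, 1) = 1

1


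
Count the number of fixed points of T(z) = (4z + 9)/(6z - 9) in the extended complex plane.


Step 1: Fixed points satisfy T(z) = z
Step 2: 6z^2 - 13z - 9 = 0
Step 3: Discriminant = (-13)^2 - 4*6*(-9) = 385
Step 4: Number of fixed points = 2

2


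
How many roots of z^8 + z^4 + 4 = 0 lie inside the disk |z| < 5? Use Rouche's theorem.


Step 1: On |z| = 5 the three terms have sizes |z^8| = 5^8 = 390625, |z^4| = 5^4 = 625, |4| = 4
Step 2: The dominant term is g(z) = z^8; let h(z) = z^4 + 4 so f = g + h
Step 3: On |z| = 5: |g| = 390625 and |h| <= 625 + 4 = 629
Step 4: Since 390625 > 629, |h| < |g| on |z| = 5, so by Rouche f has the same number of zeros as g inside |z| < 5
Step 5: g(z) = z^8 has 8 zeros (all at the origin) inside |z| < 5. Answer = 8

8


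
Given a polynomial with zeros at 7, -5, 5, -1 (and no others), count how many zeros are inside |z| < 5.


Step 1: Check each root:
  z = 7: |7| = 7 >= 5
  z = -5: |-5| = 5 >= 5
  z = 5: |5| = 5 >= 5
  z = -1: |-1| = 1 < 5
Step 2: Count = 1

1


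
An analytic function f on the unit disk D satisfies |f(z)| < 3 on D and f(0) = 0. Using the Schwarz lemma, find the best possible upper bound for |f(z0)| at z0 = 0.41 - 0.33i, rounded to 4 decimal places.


Step 1: g = f/3 maps D -> D with g(0) = 0, so by the Schwarz lemma |g(z)| <= |z|, i.e. |f(z)| <= 3|z|; this is sharp (f(z) = 3z).
Step 2: |z0|^2 = 0.41^2 + (-0.33)^2 = 0.277
Step 3: |z0| = sqrt(0.277) = 0.526308
Step 4: Best bound = 3 * |z0| = 3 * 0.526308 = 1.5789

1.5789


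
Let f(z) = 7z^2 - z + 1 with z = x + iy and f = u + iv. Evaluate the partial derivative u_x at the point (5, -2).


Step 1: f(z) = 7(x+iy)^2 - (x+iy) + 1
Step 2: u = 7(x^2 - y^2) - x + 1
Step 3: u_x = 14x - 1
Step 4: At (5, -2): u_x = 70 - 1 = 69

69


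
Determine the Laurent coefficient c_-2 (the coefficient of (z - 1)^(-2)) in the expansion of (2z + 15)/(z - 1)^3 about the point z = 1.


Step 1: Write the numerator in powers of (z - 1): 2z + 15 = 2(z - 1) + (2*1 + 15) = 2(z - 1) + 17
Step 2: Divide by (z - 1)^3: f(z) = 17(z - 1)^(-3) + 2(z - 1)^(-2)
Step 3: This finite sum is the Laurent series of f about z = 1.
Step 4: Coefficient of (z - 1)^(-2) = coefficient of (z - 1) in the re-centred numerator = 2

2


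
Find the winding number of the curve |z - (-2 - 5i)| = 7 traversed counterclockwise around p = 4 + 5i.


Step 1: Center c = (-2, -5), radius = 7
Step 2: |p - c|^2 = 6^2 + 10^2 = 136
Step 3: r^2 = 49
Step 4: |p-c| > r so winding number = 0

0


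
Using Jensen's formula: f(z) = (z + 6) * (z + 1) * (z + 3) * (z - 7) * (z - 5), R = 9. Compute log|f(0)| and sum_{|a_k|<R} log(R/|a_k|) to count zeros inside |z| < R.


Jensen's formula: (1/2pi)*integral log|f(Re^it)|dt = log|f(0)| + sum_{|a_k|<R} log(R/|a_k|)
Step 1: f(0) = 6 * 1 * 3 * (-7) * (-5) = 630
Step 2: log|f(0)| = log|-6| + log|-1| + log|-3| + log|7| + log|5| = 6.4457
Step 3: Zeros inside |z| < 9: -6, -1, -3, 7, 5
Step 4: Jensen sum = log(9/6) + log(9/1) + log(9/3) + log(9/7) + log(9/5) = 4.5404
Step 5: n(R) = number of terms in the Jensen sum = count of zeros inside |z| < 9 = 5

5


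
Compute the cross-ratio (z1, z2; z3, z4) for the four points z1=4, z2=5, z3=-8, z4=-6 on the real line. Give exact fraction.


Step 1: (z1-z3)(z2-z4) = 12 * 11 = 132
Step 2: (z1-z4)(z2-z3) = 10 * 13 = 130
Step 3: Cross-ratio = 132/130 = 66/65

66/65


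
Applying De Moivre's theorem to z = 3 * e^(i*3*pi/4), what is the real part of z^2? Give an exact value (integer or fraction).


Step 1: By De Moivre's theorem, z^2 = 3^2 * e^(i*2*3*pi/4) = 9 * (cos(3*pi/2) + i*sin(3*pi/2))
Step 2: |z|^2 = 3^2 = 9
Step 3: The angle 3*pi/2 already lies in [0, 2*pi)
Step 4: cos(3*pi/2) = 0
Step 5: Re(z^2) = 9 * 0 = 0

0


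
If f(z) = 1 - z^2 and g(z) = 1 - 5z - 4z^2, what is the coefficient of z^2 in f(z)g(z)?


Step 1: z^2 term in f*g comes from: (1)*(-4z^2) + (0)*(-5z) + (-z^2)*(1)
Step 2: = -4 + 0 - 1
Step 3: = -5

-5


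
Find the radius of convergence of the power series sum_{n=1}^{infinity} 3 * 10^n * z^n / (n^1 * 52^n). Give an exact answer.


Step 1: General term a_n = 3 * 10^n / (n^1 * 52^n)
Step 2: By the root test, |a_n|^(1/n) = 3^(1/n) * 10 / (n^(1/n) * 52) -> 10/52 as n -> infinity (since 3^(1/n) -> 1 and n^(1/n) -> 1)
Step 3: R = 1/lim|a_n|^(1/n) = 52/10 = 26/5

26/5


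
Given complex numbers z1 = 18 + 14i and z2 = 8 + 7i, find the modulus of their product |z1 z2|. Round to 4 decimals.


Step 1: |z1| = sqrt(18^2 + 14^2) = sqrt(520)
Step 2: |z2| = sqrt(8^2 + 7^2) = sqrt(113)
Step 3: |z1*z2| = |z1|*|z2| = sqrt(520) * sqrt(113) = sqrt(520 * 113) = sqrt(58760)
Step 4: = 242.4046

242.4046


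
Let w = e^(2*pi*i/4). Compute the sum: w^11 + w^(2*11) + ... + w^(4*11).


Step 1: The sum sum_{j=1}^{n} w^(k*j) equals n if n | k, else 0.
Step 2: Here n = 4, k = 11
Step 3: Does n divide k? 4 | 11 -> False
Step 4: Sum = 0

0


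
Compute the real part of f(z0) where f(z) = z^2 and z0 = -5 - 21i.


Step 1: z0 = -5 - 21i
Step 2: z0^2 = (-5)^2 - (-21)^2 + 210i
Step 3: real part = 25 - 441 = -416

-416
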